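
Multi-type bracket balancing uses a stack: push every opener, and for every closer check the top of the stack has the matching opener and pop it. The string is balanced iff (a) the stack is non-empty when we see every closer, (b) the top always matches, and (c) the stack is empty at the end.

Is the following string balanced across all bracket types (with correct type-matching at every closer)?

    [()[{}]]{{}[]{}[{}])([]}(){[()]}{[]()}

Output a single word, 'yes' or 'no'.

pos 0: push '['; stack = [
pos 1: push '('; stack = [(
pos 2: ')' matches '('; pop; stack = [
pos 3: push '['; stack = [[
pos 4: push '{'; stack = [[{
pos 5: '}' matches '{'; pop; stack = [[
pos 6: ']' matches '['; pop; stack = [
pos 7: ']' matches '['; pop; stack = (empty)
pos 8: push '{'; stack = {
pos 9: push '{'; stack = {{
pos 10: '}' matches '{'; pop; stack = {
pos 11: push '['; stack = {[
pos 12: ']' matches '['; pop; stack = {
pos 13: push '{'; stack = {{
pos 14: '}' matches '{'; pop; stack = {
pos 15: push '['; stack = {[
pos 16: push '{'; stack = {[{
pos 17: '}' matches '{'; pop; stack = {[
pos 18: ']' matches '['; pop; stack = {
pos 19: saw closer ')' but top of stack is '{' (expected '}') → INVALID
Verdict: type mismatch at position 19: ')' closes '{' → no

Answer: no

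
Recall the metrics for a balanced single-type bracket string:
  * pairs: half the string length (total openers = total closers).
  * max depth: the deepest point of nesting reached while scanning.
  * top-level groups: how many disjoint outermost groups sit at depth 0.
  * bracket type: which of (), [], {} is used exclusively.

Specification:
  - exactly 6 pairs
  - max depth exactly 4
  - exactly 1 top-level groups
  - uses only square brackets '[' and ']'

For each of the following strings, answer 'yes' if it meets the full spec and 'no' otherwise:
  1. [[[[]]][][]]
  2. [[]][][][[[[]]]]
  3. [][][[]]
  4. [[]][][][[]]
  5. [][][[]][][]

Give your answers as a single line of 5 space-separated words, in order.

Answer: yes no no no no

Derivation:
String 1 '[[[[]]][][]]': depth seq [1 2 3 4 3 2 1 2 1 2 1 0]
  -> pairs=6 depth=4 groups=1 -> yes
String 2 '[[]][][][[[[]]]]': depth seq [1 2 1 0 1 0 1 0 1 2 3 4 3 2 1 0]
  -> pairs=8 depth=4 groups=4 -> no
String 3 '[][][[]]': depth seq [1 0 1 0 1 2 1 0]
  -> pairs=4 depth=2 groups=3 -> no
String 4 '[[]][][][[]]': depth seq [1 2 1 0 1 0 1 0 1 2 1 0]
  -> pairs=6 depth=2 groups=4 -> no
String 5 '[][][[]][][]': depth seq [1 0 1 0 1 2 1 0 1 0 1 0]
  -> pairs=6 depth=2 groups=5 -> no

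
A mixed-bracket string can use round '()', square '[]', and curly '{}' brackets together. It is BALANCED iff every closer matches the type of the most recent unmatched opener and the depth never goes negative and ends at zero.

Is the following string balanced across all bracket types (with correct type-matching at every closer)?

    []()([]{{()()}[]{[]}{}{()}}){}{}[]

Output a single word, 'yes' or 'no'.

Answer: yes

Derivation:
pos 0: push '['; stack = [
pos 1: ']' matches '['; pop; stack = (empty)
pos 2: push '('; stack = (
pos 3: ')' matches '('; pop; stack = (empty)
pos 4: push '('; stack = (
pos 5: push '['; stack = ([
pos 6: ']' matches '['; pop; stack = (
pos 7: push '{'; stack = ({
pos 8: push '{'; stack = ({{
pos 9: push '('; stack = ({{(
pos 10: ')' matches '('; pop; stack = ({{
pos 11: push '('; stack = ({{(
pos 12: ')' matches '('; pop; stack = ({{
pos 13: '}' matches '{'; pop; stack = ({
pos 14: push '['; stack = ({[
pos 15: ']' matches '['; pop; stack = ({
pos 16: push '{'; stack = ({{
pos 17: push '['; stack = ({{[
pos 18: ']' matches '['; pop; stack = ({{
pos 19: '}' matches '{'; pop; stack = ({
pos 20: push '{'; stack = ({{
pos 21: '}' matches '{'; pop; stack = ({
pos 22: push '{'; stack = ({{
pos 23: push '('; stack = ({{(
pos 24: ')' matches '('; pop; stack = ({{
pos 25: '}' matches '{'; pop; stack = ({
pos 26: '}' matches '{'; pop; stack = (
pos 27: ')' matches '('; pop; stack = (empty)
pos 28: push '{'; stack = {
pos 29: '}' matches '{'; pop; stack = (empty)
pos 30: push '{'; stack = {
pos 31: '}' matches '{'; pop; stack = (empty)
pos 32: push '['; stack = [
pos 33: ']' matches '['; pop; stack = (empty)
end: stack empty → VALID
Verdict: properly nested → yes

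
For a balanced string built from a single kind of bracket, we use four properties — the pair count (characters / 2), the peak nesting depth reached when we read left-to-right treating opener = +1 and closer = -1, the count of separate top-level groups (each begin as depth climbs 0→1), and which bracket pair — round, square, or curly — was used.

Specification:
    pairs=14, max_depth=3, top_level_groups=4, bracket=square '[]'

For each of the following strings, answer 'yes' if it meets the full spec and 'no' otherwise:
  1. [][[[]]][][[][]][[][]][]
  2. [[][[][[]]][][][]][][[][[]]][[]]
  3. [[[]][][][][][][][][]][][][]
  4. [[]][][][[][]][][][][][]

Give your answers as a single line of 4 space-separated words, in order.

String 1 '[][[[]]][][[][]][[][]][]': depth seq [1 0 1 2 3 2 1 0 1 0 1 2 1 2 1 0 1 2 1 2 1 0 1 0]
  -> pairs=12 depth=3 groups=6 -> no
String 2 '[[][[][[]]][][][]][][[][[]]][[]]': depth seq [1 2 1 2 3 2 3 4 3 2 1 2 1 2 1 2 1 0 1 0 1 2 1 2 3 2 1 0 1 2 1 0]
  -> pairs=16 depth=4 groups=4 -> no
String 3 '[[[]][][][][][][][][]][][][]': depth seq [1 2 3 2 1 2 1 2 1 2 1 2 1 2 1 2 1 2 1 2 1 0 1 0 1 0 1 0]
  -> pairs=14 depth=3 groups=4 -> yes
String 4 '[[]][][][[][]][][][][][]': depth seq [1 2 1 0 1 0 1 0 1 2 1 2 1 0 1 0 1 0 1 0 1 0 1 0]
  -> pairs=12 depth=2 groups=9 -> no

Answer: no no yes no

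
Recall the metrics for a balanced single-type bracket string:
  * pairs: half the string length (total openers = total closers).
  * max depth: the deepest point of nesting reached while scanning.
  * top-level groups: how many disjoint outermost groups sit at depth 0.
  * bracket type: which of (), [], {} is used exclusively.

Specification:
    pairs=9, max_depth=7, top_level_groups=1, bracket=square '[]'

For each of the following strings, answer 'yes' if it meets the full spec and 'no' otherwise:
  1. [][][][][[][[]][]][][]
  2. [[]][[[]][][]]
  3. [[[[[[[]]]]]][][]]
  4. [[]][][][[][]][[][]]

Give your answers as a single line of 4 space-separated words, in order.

String 1 '[][][][][[][[]][]][][]': depth seq [1 0 1 0 1 0 1 0 1 2 1 2 3 2 1 2 1 0 1 0 1 0]
  -> pairs=11 depth=3 groups=7 -> no
String 2 '[[]][[[]][][]]': depth seq [1 2 1 0 1 2 3 2 1 2 1 2 1 0]
  -> pairs=7 depth=3 groups=2 -> no
String 3 '[[[[[[[]]]]]][][]]': depth seq [1 2 3 4 5 6 7 6 5 4 3 2 1 2 1 2 1 0]
  -> pairs=9 depth=7 groups=1 -> yes
String 4 '[[]][][][[][]][[][]]': depth seq [1 2 1 0 1 0 1 0 1 2 1 2 1 0 1 2 1 2 1 0]
  -> pairs=10 depth=2 groups=5 -> no

Answer: no no yes no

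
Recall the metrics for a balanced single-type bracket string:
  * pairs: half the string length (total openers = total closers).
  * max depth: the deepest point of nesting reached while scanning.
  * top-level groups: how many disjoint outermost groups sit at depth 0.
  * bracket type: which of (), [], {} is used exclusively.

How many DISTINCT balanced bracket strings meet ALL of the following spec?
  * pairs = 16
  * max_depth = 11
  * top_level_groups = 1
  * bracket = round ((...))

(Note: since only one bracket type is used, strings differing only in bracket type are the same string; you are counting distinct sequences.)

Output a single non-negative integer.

Answer: 72036

Derivation:
Spec: pairs=16 depth=11 groups=1
Count(depth <= 11) = 9675125
Count(depth <= 10) = 9603089
Count(depth == 11) = 9675125 - 9603089 = 72036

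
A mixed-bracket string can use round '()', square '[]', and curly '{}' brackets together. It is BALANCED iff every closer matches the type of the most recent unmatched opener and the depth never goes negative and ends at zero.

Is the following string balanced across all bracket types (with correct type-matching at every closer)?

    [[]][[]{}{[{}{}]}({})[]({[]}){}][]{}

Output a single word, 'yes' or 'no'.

pos 0: push '['; stack = [
pos 1: push '['; stack = [[
pos 2: ']' matches '['; pop; stack = [
pos 3: ']' matches '['; pop; stack = (empty)
pos 4: push '['; stack = [
pos 5: push '['; stack = [[
pos 6: ']' matches '['; pop; stack = [
pos 7: push '{'; stack = [{
pos 8: '}' matches '{'; pop; stack = [
pos 9: push '{'; stack = [{
pos 10: push '['; stack = [{[
pos 11: push '{'; stack = [{[{
pos 12: '}' matches '{'; pop; stack = [{[
pos 13: push '{'; stack = [{[{
pos 14: '}' matches '{'; pop; stack = [{[
pos 15: ']' matches '['; pop; stack = [{
pos 16: '}' matches '{'; pop; stack = [
pos 17: push '('; stack = [(
pos 18: push '{'; stack = [({
pos 19: '}' matches '{'; pop; stack = [(
pos 20: ')' matches '('; pop; stack = [
pos 21: push '['; stack = [[
pos 22: ']' matches '['; pop; stack = [
pos 23: push '('; stack = [(
pos 24: push '{'; stack = [({
pos 25: push '['; stack = [({[
pos 26: ']' matches '['; pop; stack = [({
pos 27: '}' matches '{'; pop; stack = [(
pos 28: ')' matches '('; pop; stack = [
pos 29: push '{'; stack = [{
pos 30: '}' matches '{'; pop; stack = [
pos 31: ']' matches '['; pop; stack = (empty)
pos 32: push '['; stack = [
pos 33: ']' matches '['; pop; stack = (empty)
pos 34: push '{'; stack = {
pos 35: '}' matches '{'; pop; stack = (empty)
end: stack empty → VALID
Verdict: properly nested → yes

Answer: yes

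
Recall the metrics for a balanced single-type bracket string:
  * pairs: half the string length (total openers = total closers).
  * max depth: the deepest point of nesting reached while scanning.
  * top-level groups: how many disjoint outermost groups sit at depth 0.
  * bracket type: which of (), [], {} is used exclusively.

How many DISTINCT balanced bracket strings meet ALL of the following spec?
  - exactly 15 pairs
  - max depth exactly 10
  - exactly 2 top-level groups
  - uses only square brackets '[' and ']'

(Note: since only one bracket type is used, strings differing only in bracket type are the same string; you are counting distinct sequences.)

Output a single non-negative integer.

Spec: pairs=15 depth=10 groups=2
Count(depth <= 10) = 2669940
Count(depth <= 9) = 2650338
Count(depth == 10) = 2669940 - 2650338 = 19602

Answer: 19602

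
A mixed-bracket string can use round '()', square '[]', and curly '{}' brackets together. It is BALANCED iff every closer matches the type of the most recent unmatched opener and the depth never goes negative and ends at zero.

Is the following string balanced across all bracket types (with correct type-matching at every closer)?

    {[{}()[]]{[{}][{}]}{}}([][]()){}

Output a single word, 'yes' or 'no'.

Answer: yes

Derivation:
pos 0: push '{'; stack = {
pos 1: push '['; stack = {[
pos 2: push '{'; stack = {[{
pos 3: '}' matches '{'; pop; stack = {[
pos 4: push '('; stack = {[(
pos 5: ')' matches '('; pop; stack = {[
pos 6: push '['; stack = {[[
pos 7: ']' matches '['; pop; stack = {[
pos 8: ']' matches '['; pop; stack = {
pos 9: push '{'; stack = {{
pos 10: push '['; stack = {{[
pos 11: push '{'; stack = {{[{
pos 12: '}' matches '{'; pop; stack = {{[
pos 13: ']' matches '['; pop; stack = {{
pos 14: push '['; stack = {{[
pos 15: push '{'; stack = {{[{
pos 16: '}' matches '{'; pop; stack = {{[
pos 17: ']' matches '['; pop; stack = {{
pos 18: '}' matches '{'; pop; stack = {
pos 19: push '{'; stack = {{
pos 20: '}' matches '{'; pop; stack = {
pos 21: '}' matches '{'; pop; stack = (empty)
pos 22: push '('; stack = (
pos 23: push '['; stack = ([
pos 24: ']' matches '['; pop; stack = (
pos 25: push '['; stack = ([
pos 26: ']' matches '['; pop; stack = (
pos 27: push '('; stack = ((
pos 28: ')' matches '('; pop; stack = (
pos 29: ')' matches '('; pop; stack = (empty)
pos 30: push '{'; stack = {
pos 31: '}' matches '{'; pop; stack = (empty)
end: stack empty → VALID
Verdict: properly nested → yes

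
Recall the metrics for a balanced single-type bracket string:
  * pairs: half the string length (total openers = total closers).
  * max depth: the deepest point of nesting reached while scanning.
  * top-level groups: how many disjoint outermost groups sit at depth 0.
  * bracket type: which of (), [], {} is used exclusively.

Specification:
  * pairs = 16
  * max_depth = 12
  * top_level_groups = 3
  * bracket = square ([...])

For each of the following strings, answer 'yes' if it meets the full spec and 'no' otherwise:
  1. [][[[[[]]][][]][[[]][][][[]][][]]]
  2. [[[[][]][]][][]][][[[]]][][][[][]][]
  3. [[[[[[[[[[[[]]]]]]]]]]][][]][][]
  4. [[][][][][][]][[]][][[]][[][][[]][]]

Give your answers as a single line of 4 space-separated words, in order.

String 1 '[][[[[[]]][][]][[[]][][][[]][][]]]': depth seq [1 0 1 2 3 4 5 4 3 2 3 2 3 2 1 2 3 4 3 2 3 2 3 2 3 4 3 2 3 2 3 2 1 0]
  -> pairs=17 depth=5 groups=2 -> no
String 2 '[[[[][]][]][][]][][[[]]][][][[][]][]': depth seq [1 2 3 4 3 4 3 2 3 2 1 2 1 2 1 0 1 0 1 2 3 2 1 0 1 0 1 0 1 2 1 2 1 0 1 0]
  -> pairs=18 depth=4 groups=7 -> no
String 3 '[[[[[[[[[[[[]]]]]]]]]]][][]][][]': depth seq [1 2 3 4 5 6 7 8 9 10 11 12 11 10 9 8 7 6 5 4 3 2 1 2 1 2 1 0 1 0 1 0]
  -> pairs=16 depth=12 groups=3 -> yes
String 4 '[[][][][][][]][[]][][[]][[][][[]][]]': depth seq [1 2 1 2 1 2 1 2 1 2 1 2 1 0 1 2 1 0 1 0 1 2 1 0 1 2 1 2 1 2 3 2 1 2 1 0]
  -> pairs=18 depth=3 groups=5 -> no

Answer: no no yes no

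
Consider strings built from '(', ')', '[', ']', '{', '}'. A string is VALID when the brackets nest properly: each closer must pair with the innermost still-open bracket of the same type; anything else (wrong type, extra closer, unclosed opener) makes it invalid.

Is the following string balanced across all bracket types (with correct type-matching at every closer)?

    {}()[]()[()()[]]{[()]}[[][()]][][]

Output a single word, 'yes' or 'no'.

pos 0: push '{'; stack = {
pos 1: '}' matches '{'; pop; stack = (empty)
pos 2: push '('; stack = (
pos 3: ')' matches '('; pop; stack = (empty)
pos 4: push '['; stack = [
pos 5: ']' matches '['; pop; stack = (empty)
pos 6: push '('; stack = (
pos 7: ')' matches '('; pop; stack = (empty)
pos 8: push '['; stack = [
pos 9: push '('; stack = [(
pos 10: ')' matches '('; pop; stack = [
pos 11: push '('; stack = [(
pos 12: ')' matches '('; pop; stack = [
pos 13: push '['; stack = [[
pos 14: ']' matches '['; pop; stack = [
pos 15: ']' matches '['; pop; stack = (empty)
pos 16: push '{'; stack = {
pos 17: push '['; stack = {[
pos 18: push '('; stack = {[(
pos 19: ')' matches '('; pop; stack = {[
pos 20: ']' matches '['; pop; stack = {
pos 21: '}' matches '{'; pop; stack = (empty)
pos 22: push '['; stack = [
pos 23: push '['; stack = [[
pos 24: ']' matches '['; pop; stack = [
pos 25: push '['; stack = [[
pos 26: push '('; stack = [[(
pos 27: ')' matches '('; pop; stack = [[
pos 28: ']' matches '['; pop; stack = [
pos 29: ']' matches '['; pop; stack = (empty)
pos 30: push '['; stack = [
pos 31: ']' matches '['; pop; stack = (empty)
pos 32: push '['; stack = [
pos 33: ']' matches '['; pop; stack = (empty)
end: stack empty → VALID
Verdict: properly nested → yes

Answer: yes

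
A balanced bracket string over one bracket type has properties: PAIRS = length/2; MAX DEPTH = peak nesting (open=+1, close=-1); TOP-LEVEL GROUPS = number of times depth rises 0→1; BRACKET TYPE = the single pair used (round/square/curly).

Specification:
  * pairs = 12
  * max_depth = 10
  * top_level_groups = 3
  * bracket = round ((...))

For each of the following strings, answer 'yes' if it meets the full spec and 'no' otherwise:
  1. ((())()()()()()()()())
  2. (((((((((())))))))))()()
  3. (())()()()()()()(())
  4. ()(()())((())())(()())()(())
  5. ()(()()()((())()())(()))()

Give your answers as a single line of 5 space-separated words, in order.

String 1 '((())()()()()()()()())': depth seq [1 2 3 2 1 2 1 2 1 2 1 2 1 2 1 2 1 2 1 2 1 0]
  -> pairs=11 depth=3 groups=1 -> no
String 2 '(((((((((())))))))))()()': depth seq [1 2 3 4 5 6 7 8 9 10 9 8 7 6 5 4 3 2 1 0 1 0 1 0]
  -> pairs=12 depth=10 groups=3 -> yes
String 3 '(())()()()()()()(())': depth seq [1 2 1 0 1 0 1 0 1 0 1 0 1 0 1 0 1 2 1 0]
  -> pairs=10 depth=2 groups=8 -> no
String 4 '()(()())((())())(()())()(())': depth seq [1 0 1 2 1 2 1 0 1 2 3 2 1 2 1 0 1 2 1 2 1 0 1 0 1 2 1 0]
  -> pairs=14 depth=3 groups=6 -> no
String 5 '()(()()()((())()())(()))()': depth seq [1 0 1 2 1 2 1 2 1 2 3 4 3 2 3 2 3 2 1 2 3 2 1 0 1 0]
  -> pairs=13 depth=4 groups=3 -> no

Answer: no yes no no no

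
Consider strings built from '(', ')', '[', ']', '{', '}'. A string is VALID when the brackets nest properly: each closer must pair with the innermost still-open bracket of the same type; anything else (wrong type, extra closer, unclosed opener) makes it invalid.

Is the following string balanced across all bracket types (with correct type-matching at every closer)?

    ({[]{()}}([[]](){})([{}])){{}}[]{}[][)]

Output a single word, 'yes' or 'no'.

Answer: no

Derivation:
pos 0: push '('; stack = (
pos 1: push '{'; stack = ({
pos 2: push '['; stack = ({[
pos 3: ']' matches '['; pop; stack = ({
pos 4: push '{'; stack = ({{
pos 5: push '('; stack = ({{(
pos 6: ')' matches '('; pop; stack = ({{
pos 7: '}' matches '{'; pop; stack = ({
pos 8: '}' matches '{'; pop; stack = (
pos 9: push '('; stack = ((
pos 10: push '['; stack = (([
pos 11: push '['; stack = (([[
pos 12: ']' matches '['; pop; stack = (([
pos 13: ']' matches '['; pop; stack = ((
pos 14: push '('; stack = (((
pos 15: ')' matches '('; pop; stack = ((
pos 16: push '{'; stack = (({
pos 17: '}' matches '{'; pop; stack = ((
pos 18: ')' matches '('; pop; stack = (
pos 19: push '('; stack = ((
pos 20: push '['; stack = (([
pos 21: push '{'; stack = (([{
pos 22: '}' matches '{'; pop; stack = (([
pos 23: ']' matches '['; pop; stack = ((
pos 24: ')' matches '('; pop; stack = (
pos 25: ')' matches '('; pop; stack = (empty)
pos 26: push '{'; stack = {
pos 27: push '{'; stack = {{
pos 28: '}' matches '{'; pop; stack = {
pos 29: '}' matches '{'; pop; stack = (empty)
pos 30: push '['; stack = [
pos 31: ']' matches '['; pop; stack = (empty)
pos 32: push '{'; stack = {
pos 33: '}' matches '{'; pop; stack = (empty)
pos 34: push '['; stack = [
pos 35: ']' matches '['; pop; stack = (empty)
pos 36: push '['; stack = [
pos 37: saw closer ')' but top of stack is '[' (expected ']') → INVALID
Verdict: type mismatch at position 37: ')' closes '[' → no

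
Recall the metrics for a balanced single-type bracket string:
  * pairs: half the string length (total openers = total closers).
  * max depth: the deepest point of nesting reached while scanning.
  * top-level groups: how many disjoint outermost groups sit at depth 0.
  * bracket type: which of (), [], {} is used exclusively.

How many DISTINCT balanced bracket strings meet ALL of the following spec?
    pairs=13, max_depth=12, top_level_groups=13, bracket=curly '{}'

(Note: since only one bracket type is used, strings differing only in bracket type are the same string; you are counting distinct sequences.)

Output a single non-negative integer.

Answer: 0

Derivation:
Spec: pairs=13 depth=12 groups=13
Count(depth <= 12) = 1
Count(depth <= 11) = 1
Count(depth == 12) = 1 - 1 = 0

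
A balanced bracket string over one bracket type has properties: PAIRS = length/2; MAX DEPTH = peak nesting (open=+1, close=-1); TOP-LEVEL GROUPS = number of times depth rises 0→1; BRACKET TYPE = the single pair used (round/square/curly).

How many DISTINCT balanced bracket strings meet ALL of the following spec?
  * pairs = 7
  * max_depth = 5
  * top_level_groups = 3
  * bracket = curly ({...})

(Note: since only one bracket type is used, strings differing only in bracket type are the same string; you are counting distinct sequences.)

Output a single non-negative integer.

Spec: pairs=7 depth=5 groups=3
Count(depth <= 5) = 90
Count(depth <= 4) = 87
Count(depth == 5) = 90 - 87 = 3

Answer: 3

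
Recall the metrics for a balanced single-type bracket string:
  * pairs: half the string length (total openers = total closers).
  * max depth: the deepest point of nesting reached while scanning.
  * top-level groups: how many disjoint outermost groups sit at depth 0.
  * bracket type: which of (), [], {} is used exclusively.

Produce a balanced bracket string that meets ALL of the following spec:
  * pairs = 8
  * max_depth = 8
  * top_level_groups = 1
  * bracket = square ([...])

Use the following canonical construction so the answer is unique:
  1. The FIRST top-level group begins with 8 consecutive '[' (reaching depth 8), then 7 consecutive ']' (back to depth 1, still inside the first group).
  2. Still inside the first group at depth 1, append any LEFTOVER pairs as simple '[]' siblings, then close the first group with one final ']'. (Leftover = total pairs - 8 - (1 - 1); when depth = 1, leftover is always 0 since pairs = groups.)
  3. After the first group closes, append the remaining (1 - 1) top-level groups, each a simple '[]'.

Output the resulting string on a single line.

Answer: [[[[[[[[]]]]]]]]

Derivation:
Spec: pairs=8 depth=8 groups=1
Leftover pairs = 8 - 8 - (1-1) = 0
First group: deep chain of depth 8 + 0 sibling pairs
Remaining 0 groups: simple '[]' each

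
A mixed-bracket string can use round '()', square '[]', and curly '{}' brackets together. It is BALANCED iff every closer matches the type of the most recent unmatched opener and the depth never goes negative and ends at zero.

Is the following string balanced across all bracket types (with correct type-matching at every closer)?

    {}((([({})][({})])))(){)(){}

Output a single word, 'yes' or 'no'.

pos 0: push '{'; stack = {
pos 1: '}' matches '{'; pop; stack = (empty)
pos 2: push '('; stack = (
pos 3: push '('; stack = ((
pos 4: push '('; stack = (((
pos 5: push '['; stack = ((([
pos 6: push '('; stack = ((([(
pos 7: push '{'; stack = ((([({
pos 8: '}' matches '{'; pop; stack = ((([(
pos 9: ')' matches '('; pop; stack = ((([
pos 10: ']' matches '['; pop; stack = (((
pos 11: push '['; stack = ((([
pos 12: push '('; stack = ((([(
pos 13: push '{'; stack = ((([({
pos 14: '}' matches '{'; pop; stack = ((([(
pos 15: ')' matches '('; pop; stack = ((([
pos 16: ']' matches '['; pop; stack = (((
pos 17: ')' matches '('; pop; stack = ((
pos 18: ')' matches '('; pop; stack = (
pos 19: ')' matches '('; pop; stack = (empty)
pos 20: push '('; stack = (
pos 21: ')' matches '('; pop; stack = (empty)
pos 22: push '{'; stack = {
pos 23: saw closer ')' but top of stack is '{' (expected '}') → INVALID
Verdict: type mismatch at position 23: ')' closes '{' → no

Answer: no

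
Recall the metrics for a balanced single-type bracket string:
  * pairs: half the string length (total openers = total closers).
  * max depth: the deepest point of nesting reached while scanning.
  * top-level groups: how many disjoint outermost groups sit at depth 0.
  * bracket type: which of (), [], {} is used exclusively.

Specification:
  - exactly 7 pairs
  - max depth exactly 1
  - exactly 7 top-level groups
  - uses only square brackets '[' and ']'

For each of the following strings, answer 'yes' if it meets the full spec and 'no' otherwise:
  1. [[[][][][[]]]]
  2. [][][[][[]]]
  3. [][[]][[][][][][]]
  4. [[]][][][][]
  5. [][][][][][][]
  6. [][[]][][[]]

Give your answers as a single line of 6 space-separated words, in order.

Answer: no no no no yes no

Derivation:
String 1 '[[[][][][[]]]]': depth seq [1 2 3 2 3 2 3 2 3 4 3 2 1 0]
  -> pairs=7 depth=4 groups=1 -> no
String 2 '[][][[][[]]]': depth seq [1 0 1 0 1 2 1 2 3 2 1 0]
  -> pairs=6 depth=3 groups=3 -> no
String 3 '[][[]][[][][][][]]': depth seq [1 0 1 2 1 0 1 2 1 2 1 2 1 2 1 2 1 0]
  -> pairs=9 depth=2 groups=3 -> no
String 4 '[[]][][][][]': depth seq [1 2 1 0 1 0 1 0 1 0 1 0]
  -> pairs=6 depth=2 groups=5 -> no
String 5 '[][][][][][][]': depth seq [1 0 1 0 1 0 1 0 1 0 1 0 1 0]
  -> pairs=7 depth=1 groups=7 -> yes
String 6 '[][[]][][[]]': depth seq [1 0 1 2 1 0 1 0 1 2 1 0]
  -> pairs=6 depth=2 groups=4 -> no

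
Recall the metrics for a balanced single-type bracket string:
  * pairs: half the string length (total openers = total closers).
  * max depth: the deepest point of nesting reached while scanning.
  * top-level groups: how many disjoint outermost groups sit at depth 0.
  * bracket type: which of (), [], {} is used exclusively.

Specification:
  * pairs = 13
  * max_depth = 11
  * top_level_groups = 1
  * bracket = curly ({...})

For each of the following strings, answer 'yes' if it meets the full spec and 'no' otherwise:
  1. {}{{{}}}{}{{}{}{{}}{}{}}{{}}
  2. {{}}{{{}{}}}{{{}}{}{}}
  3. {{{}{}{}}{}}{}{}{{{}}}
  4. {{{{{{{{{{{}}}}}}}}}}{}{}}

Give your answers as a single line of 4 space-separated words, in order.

String 1 '{}{{{}}}{}{{}{}{{}}{}{}}{{}}': depth seq [1 0 1 2 3 2 1 0 1 0 1 2 1 2 1 2 3 2 1 2 1 2 1 0 1 2 1 0]
  -> pairs=14 depth=3 groups=5 -> no
String 2 '{{}}{{{}{}}}{{{}}{}{}}': depth seq [1 2 1 0 1 2 3 2 3 2 1 0 1 2 3 2 1 2 1 2 1 0]
  -> pairs=11 depth=3 groups=3 -> no
String 3 '{{{}{}{}}{}}{}{}{{{}}}': depth seq [1 2 3 2 3 2 3 2 1 2 1 0 1 0 1 0 1 2 3 2 1 0]
  -> pairs=11 depth=3 groups=4 -> no
String 4 '{{{{{{{{{{{}}}}}}}}}}{}{}}': depth seq [1 2 3 4 5 6 7 8 9 10 11 10 9 8 7 6 5 4 3 2 1 2 1 2 1 0]
  -> pairs=13 depth=11 groups=1 -> yes

Answer: no no no yes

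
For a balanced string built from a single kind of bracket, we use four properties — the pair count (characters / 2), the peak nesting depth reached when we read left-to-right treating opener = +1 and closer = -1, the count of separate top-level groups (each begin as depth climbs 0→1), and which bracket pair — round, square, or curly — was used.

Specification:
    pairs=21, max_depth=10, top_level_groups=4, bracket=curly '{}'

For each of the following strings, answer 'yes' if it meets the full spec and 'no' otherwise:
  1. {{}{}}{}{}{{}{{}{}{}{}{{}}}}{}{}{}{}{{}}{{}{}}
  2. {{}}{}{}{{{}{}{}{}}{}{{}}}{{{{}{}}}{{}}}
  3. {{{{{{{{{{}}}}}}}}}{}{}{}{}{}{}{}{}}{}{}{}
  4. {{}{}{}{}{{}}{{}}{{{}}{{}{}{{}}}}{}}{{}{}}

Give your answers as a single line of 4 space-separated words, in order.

String 1 '{{}{}}{}{}{{}{{}{}{}{}{{}}}}{}{}{}{}{{}}{{}{}}': depth seq [1 2 1 2 1 0 1 0 1 0 1 2 1 2 3 2 3 2 3 2 3 2 3 4 3 2 1 0 1 0 1 0 1 0 1 0 1 2 1 0 1 2 1 2 1 0]
  -> pairs=23 depth=4 groups=10 -> no
String 2 '{{}}{}{}{{{}{}{}{}}{}{{}}}{{{{}{}}}{{}}}': depth seq [1 2 1 0 1 0 1 0 1 2 3 2 3 2 3 2 3 2 1 2 1 2 3 2 1 0 1 2 3 4 3 4 3 2 1 2 3 2 1 0]
  -> pairs=20 depth=4 groups=5 -> no
String 3 '{{{{{{{{{{}}}}}}}}}{}{}{}{}{}{}{}{}}{}{}{}': depth seq [1 2 3 4 5 6 7 8 9 10 9 8 7 6 5 4 3 2 1 2 1 2 1 2 1 2 1 2 1 2 1 2 1 2 1 0 1 0 1 0 1 0]
  -> pairs=21 depth=10 groups=4 -> yes
String 4 '{{}{}{}{}{{}}{{}}{{{}}{{}{}{{}}}}{}}{{}{}}': depth seq [1 2 1 2 1 2 1 2 1 2 3 2 1 2 3 2 1 2 3 4 3 2 3 4 3 4 3 4 5 4 3 2 1 2 1 0 1 2 1 2 1 0]
  -> pairs=21 depth=5 groups=2 -> no

Answer: no no yes no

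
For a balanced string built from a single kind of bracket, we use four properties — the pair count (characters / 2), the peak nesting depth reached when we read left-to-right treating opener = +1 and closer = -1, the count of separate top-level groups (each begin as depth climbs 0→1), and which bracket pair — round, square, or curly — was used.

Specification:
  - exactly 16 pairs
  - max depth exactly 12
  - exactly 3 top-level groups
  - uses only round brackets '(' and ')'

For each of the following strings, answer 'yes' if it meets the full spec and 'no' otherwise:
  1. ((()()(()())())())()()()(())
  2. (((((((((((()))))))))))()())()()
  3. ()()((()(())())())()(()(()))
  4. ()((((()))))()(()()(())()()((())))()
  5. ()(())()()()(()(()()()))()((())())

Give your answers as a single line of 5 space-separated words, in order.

String 1 '((()()(()())())())()()()(())': depth seq [1 2 3 2 3 2 3 4 3 4 3 2 3 2 1 2 1 0 1 0 1 0 1 0 1 2 1 0]
  -> pairs=14 depth=4 groups=5 -> no
String 2 '(((((((((((()))))))))))()())()()': depth seq [1 2 3 4 5 6 7 8 9 10 11 12 11 10 9 8 7 6 5 4 3 2 1 2 1 2 1 0 1 0 1 0]
  -> pairs=16 depth=12 groups=3 -> yes
String 3 '()()((()(())())())()(()(()))': depth seq [1 0 1 0 1 2 3 2 3 4 3 2 3 2 1 2 1 0 1 0 1 2 1 2 3 2 1 0]
  -> pairs=14 depth=4 groups=5 -> no
String 4 '()((((()))))()(()()(())()()((())))()': depth seq [1 0 1 2 3 4 5 4 3 2 1 0 1 0 1 2 1 2 1 2 3 2 1 2 1 2 1 2 3 4 3 2 1 0 1 0]
  -> pairs=18 depth=5 groups=5 -> no
String 5 '()(())()()()(()(()()()))()((())())': depth seq [1 0 1 2 1 0 1 0 1 0 1 0 1 2 1 2 3 2 3 2 3 2 1 0 1 0 1 2 3 2 1 2 1 0]
  -> pairs=17 depth=3 groups=8 -> no

Answer: no yes no no no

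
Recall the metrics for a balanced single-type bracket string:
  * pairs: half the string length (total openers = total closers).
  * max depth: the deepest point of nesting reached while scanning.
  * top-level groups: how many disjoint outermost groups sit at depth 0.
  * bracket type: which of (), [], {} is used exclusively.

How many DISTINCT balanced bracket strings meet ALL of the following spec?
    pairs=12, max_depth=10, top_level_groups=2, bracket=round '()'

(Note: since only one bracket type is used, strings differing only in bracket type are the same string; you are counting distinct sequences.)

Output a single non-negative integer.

Answer: 36

Derivation:
Spec: pairs=12 depth=10 groups=2
Count(depth <= 10) = 58784
Count(depth <= 9) = 58748
Count(depth == 10) = 58784 - 58748 = 36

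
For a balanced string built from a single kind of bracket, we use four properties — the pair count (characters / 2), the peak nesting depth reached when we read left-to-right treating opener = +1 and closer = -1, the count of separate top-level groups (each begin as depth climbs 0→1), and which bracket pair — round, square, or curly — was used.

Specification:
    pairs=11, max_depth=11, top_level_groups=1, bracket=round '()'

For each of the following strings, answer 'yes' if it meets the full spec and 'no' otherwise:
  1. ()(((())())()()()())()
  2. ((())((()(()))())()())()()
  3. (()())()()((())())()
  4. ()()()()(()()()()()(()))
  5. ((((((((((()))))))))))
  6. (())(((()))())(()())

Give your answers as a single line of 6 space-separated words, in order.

Answer: no no no no yes no

Derivation:
String 1 '()(((())())()()()())()': depth seq [1 0 1 2 3 4 3 2 3 2 1 2 1 2 1 2 1 2 1 0 1 0]
  -> pairs=11 depth=4 groups=3 -> no
String 2 '((())((()(()))())()())()()': depth seq [1 2 3 2 1 2 3 4 3 4 5 4 3 2 3 2 1 2 1 2 1 0 1 0 1 0]
  -> pairs=13 depth=5 groups=3 -> no
String 3 '(()())()()((())())()': depth seq [1 2 1 2 1 0 1 0 1 0 1 2 3 2 1 2 1 0 1 0]
  -> pairs=10 depth=3 groups=5 -> no
String 4 '()()()()(()()()()()(()))': depth seq [1 0 1 0 1 0 1 0 1 2 1 2 1 2 1 2 1 2 1 2 3 2 1 0]
  -> pairs=12 depth=3 groups=5 -> no
String 5 '((((((((((()))))))))))': depth seq [1 2 3 4 5 6 7 8 9 10 11 10 9 8 7 6 5 4 3 2 1 0]
  -> pairs=11 depth=11 groups=1 -> yes
String 6 '(())(((()))())(()())': depth seq [1 2 1 0 1 2 3 4 3 2 1 2 1 0 1 2 1 2 1 0]
  -> pairs=10 depth=4 groups=3 -> no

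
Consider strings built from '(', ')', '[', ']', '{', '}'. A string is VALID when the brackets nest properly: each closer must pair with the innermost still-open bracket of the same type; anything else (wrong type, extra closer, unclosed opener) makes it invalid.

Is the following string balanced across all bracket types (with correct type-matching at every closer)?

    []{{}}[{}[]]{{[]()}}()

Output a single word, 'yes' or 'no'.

Answer: yes

Derivation:
pos 0: push '['; stack = [
pos 1: ']' matches '['; pop; stack = (empty)
pos 2: push '{'; stack = {
pos 3: push '{'; stack = {{
pos 4: '}' matches '{'; pop; stack = {
pos 5: '}' matches '{'; pop; stack = (empty)
pos 6: push '['; stack = [
pos 7: push '{'; stack = [{
pos 8: '}' matches '{'; pop; stack = [
pos 9: push '['; stack = [[
pos 10: ']' matches '['; pop; stack = [
pos 11: ']' matches '['; pop; stack = (empty)
pos 12: push '{'; stack = {
pos 13: push '{'; stack = {{
pos 14: push '['; stack = {{[
pos 15: ']' matches '['; pop; stack = {{
pos 16: push '('; stack = {{(
pos 17: ')' matches '('; pop; stack = {{
pos 18: '}' matches '{'; pop; stack = {
pos 19: '}' matches '{'; pop; stack = (empty)
pos 20: push '('; stack = (
pos 21: ')' matches '('; pop; stack = (empty)
end: stack empty → VALID
Verdict: properly nested → yes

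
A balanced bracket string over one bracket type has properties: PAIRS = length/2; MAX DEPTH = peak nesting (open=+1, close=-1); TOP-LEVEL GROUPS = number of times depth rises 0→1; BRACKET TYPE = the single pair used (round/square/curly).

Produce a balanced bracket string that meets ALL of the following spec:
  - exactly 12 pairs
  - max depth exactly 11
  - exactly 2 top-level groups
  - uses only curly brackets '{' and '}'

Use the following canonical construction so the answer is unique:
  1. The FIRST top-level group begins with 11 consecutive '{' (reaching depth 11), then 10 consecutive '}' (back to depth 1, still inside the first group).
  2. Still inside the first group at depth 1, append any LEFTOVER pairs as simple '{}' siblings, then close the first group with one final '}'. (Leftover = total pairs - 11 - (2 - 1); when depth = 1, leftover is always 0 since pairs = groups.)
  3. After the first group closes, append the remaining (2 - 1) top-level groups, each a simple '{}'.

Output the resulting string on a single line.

Answer: {{{{{{{{{{{}}}}}}}}}}}{}

Derivation:
Spec: pairs=12 depth=11 groups=2
Leftover pairs = 12 - 11 - (2-1) = 0
First group: deep chain of depth 11 + 0 sibling pairs
Remaining 1 groups: simple '{}' each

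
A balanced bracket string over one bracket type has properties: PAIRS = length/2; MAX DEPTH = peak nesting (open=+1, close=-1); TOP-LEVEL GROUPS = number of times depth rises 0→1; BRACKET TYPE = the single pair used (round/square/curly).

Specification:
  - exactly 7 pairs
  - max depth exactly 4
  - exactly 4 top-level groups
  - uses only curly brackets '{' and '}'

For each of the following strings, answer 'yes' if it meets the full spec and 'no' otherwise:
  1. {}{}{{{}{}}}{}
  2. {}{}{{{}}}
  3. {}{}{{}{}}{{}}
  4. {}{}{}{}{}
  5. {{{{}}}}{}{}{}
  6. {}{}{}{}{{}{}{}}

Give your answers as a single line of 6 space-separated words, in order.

Answer: no no no no yes no

Derivation:
String 1 '{}{}{{{}{}}}{}': depth seq [1 0 1 0 1 2 3 2 3 2 1 0 1 0]
  -> pairs=7 depth=3 groups=4 -> no
String 2 '{}{}{{{}}}': depth seq [1 0 1 0 1 2 3 2 1 0]
  -> pairs=5 depth=3 groups=3 -> no
String 3 '{}{}{{}{}}{{}}': depth seq [1 0 1 0 1 2 1 2 1 0 1 2 1 0]
  -> pairs=7 depth=2 groups=4 -> no
String 4 '{}{}{}{}{}': depth seq [1 0 1 0 1 0 1 0 1 0]
  -> pairs=5 depth=1 groups=5 -> no
String 5 '{{{{}}}}{}{}{}': depth seq [1 2 3 4 3 2 1 0 1 0 1 0 1 0]
  -> pairs=7 depth=4 groups=4 -> yes
String 6 '{}{}{}{}{{}{}{}}': depth seq [1 0 1 0 1 0 1 0 1 2 1 2 1 2 1 0]
  -> pairs=8 depth=2 groups=5 -> no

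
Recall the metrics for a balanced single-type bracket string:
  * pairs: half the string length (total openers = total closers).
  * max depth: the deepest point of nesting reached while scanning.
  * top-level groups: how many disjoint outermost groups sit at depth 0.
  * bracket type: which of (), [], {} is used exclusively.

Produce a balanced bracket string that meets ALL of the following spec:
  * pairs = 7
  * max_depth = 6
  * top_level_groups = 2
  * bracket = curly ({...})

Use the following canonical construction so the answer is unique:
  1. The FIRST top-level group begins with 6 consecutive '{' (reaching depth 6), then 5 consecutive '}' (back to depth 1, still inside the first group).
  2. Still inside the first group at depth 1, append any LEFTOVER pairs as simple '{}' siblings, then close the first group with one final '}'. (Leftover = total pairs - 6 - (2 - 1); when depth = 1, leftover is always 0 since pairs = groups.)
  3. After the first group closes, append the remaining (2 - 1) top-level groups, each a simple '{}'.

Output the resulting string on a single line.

Spec: pairs=7 depth=6 groups=2
Leftover pairs = 7 - 6 - (2-1) = 0
First group: deep chain of depth 6 + 0 sibling pairs
Remaining 1 groups: simple '{}' each

Answer: {{{{{{}}}}}}{}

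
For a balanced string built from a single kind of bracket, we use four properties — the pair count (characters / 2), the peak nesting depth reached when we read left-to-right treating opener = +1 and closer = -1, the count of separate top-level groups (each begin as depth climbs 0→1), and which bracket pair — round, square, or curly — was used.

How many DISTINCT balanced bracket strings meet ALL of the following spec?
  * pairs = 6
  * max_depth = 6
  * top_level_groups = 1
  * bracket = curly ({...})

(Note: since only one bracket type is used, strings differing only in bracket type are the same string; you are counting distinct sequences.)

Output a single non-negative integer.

Spec: pairs=6 depth=6 groups=1
Count(depth <= 6) = 42
Count(depth <= 5) = 41
Count(depth == 6) = 42 - 41 = 1

Answer: 1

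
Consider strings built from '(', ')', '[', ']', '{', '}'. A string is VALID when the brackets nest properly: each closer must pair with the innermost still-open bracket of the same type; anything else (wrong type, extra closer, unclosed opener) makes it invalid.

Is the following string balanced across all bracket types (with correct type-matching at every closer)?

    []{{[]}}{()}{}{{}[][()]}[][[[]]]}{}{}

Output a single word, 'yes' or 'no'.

pos 0: push '['; stack = [
pos 1: ']' matches '['; pop; stack = (empty)
pos 2: push '{'; stack = {
pos 3: push '{'; stack = {{
pos 4: push '['; stack = {{[
pos 5: ']' matches '['; pop; stack = {{
pos 6: '}' matches '{'; pop; stack = {
pos 7: '}' matches '{'; pop; stack = (empty)
pos 8: push '{'; stack = {
pos 9: push '('; stack = {(
pos 10: ')' matches '('; pop; stack = {
pos 11: '}' matches '{'; pop; stack = (empty)
pos 12: push '{'; stack = {
pos 13: '}' matches '{'; pop; stack = (empty)
pos 14: push '{'; stack = {
pos 15: push '{'; stack = {{
pos 16: '}' matches '{'; pop; stack = {
pos 17: push '['; stack = {[
pos 18: ']' matches '['; pop; stack = {
pos 19: push '['; stack = {[
pos 20: push '('; stack = {[(
pos 21: ')' matches '('; pop; stack = {[
pos 22: ']' matches '['; pop; stack = {
pos 23: '}' matches '{'; pop; stack = (empty)
pos 24: push '['; stack = [
pos 25: ']' matches '['; pop; stack = (empty)
pos 26: push '['; stack = [
pos 27: push '['; stack = [[
pos 28: push '['; stack = [[[
pos 29: ']' matches '['; pop; stack = [[
pos 30: ']' matches '['; pop; stack = [
pos 31: ']' matches '['; pop; stack = (empty)
pos 32: saw closer '}' but stack is empty → INVALID
Verdict: unmatched closer '}' at position 32 → no

Answer: no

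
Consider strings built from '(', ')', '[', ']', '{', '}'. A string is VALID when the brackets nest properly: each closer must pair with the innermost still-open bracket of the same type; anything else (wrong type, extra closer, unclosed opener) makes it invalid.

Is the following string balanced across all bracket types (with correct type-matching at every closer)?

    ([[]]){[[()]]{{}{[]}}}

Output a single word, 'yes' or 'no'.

Answer: yes

Derivation:
pos 0: push '('; stack = (
pos 1: push '['; stack = ([
pos 2: push '['; stack = ([[
pos 3: ']' matches '['; pop; stack = ([
pos 4: ']' matches '['; pop; stack = (
pos 5: ')' matches '('; pop; stack = (empty)
pos 6: push '{'; stack = {
pos 7: push '['; stack = {[
pos 8: push '['; stack = {[[
pos 9: push '('; stack = {[[(
pos 10: ')' matches '('; pop; stack = {[[
pos 11: ']' matches '['; pop; stack = {[
pos 12: ']' matches '['; pop; stack = {
pos 13: push '{'; stack = {{
pos 14: push '{'; stack = {{{
pos 15: '}' matches '{'; pop; stack = {{
pos 16: push '{'; stack = {{{
pos 17: push '['; stack = {{{[
pos 18: ']' matches '['; pop; stack = {{{
pos 19: '}' matches '{'; pop; stack = {{
pos 20: '}' matches '{'; pop; stack = {
pos 21: '}' matches '{'; pop; stack = (empty)
end: stack empty → VALID
Verdict: properly nested → yes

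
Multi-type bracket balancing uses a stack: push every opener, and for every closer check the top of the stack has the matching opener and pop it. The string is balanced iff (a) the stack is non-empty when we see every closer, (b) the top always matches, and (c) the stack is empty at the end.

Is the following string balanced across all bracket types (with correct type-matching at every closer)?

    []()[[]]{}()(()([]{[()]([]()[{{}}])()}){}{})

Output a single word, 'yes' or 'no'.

Answer: yes

Derivation:
pos 0: push '['; stack = [
pos 1: ']' matches '['; pop; stack = (empty)
pos 2: push '('; stack = (
pos 3: ')' matches '('; pop; stack = (empty)
pos 4: push '['; stack = [
pos 5: push '['; stack = [[
pos 6: ']' matches '['; pop; stack = [
pos 7: ']' matches '['; pop; stack = (empty)
pos 8: push '{'; stack = {
pos 9: '}' matches '{'; pop; stack = (empty)
pos 10: push '('; stack = (
pos 11: ')' matches '('; pop; stack = (empty)
pos 12: push '('; stack = (
pos 13: push '('; stack = ((
pos 14: ')' matches '('; pop; stack = (
pos 15: push '('; stack = ((
pos 16: push '['; stack = (([
pos 17: ']' matches '['; pop; stack = ((
pos 18: push '{'; stack = (({
pos 19: push '['; stack = (({[
pos 20: push '('; stack = (({[(
pos 21: ')' matches '('; pop; stack = (({[
pos 22: ']' matches '['; pop; stack = (({
pos 23: push '('; stack = (({(
pos 24: push '['; stack = (({([
pos 25: ']' matches '['; pop; stack = (({(
pos 26: push '('; stack = (({((
pos 27: ')' matches '('; pop; stack = (({(
pos 28: push '['; stack = (({([
pos 29: push '{'; stack = (({([{
pos 30: push '{'; stack = (({([{{
pos 31: '}' matches '{'; pop; stack = (({([{
pos 32: '}' matches '{'; pop; stack = (({([
pos 33: ']' matches '['; pop; stack = (({(
pos 34: ')' matches '('; pop; stack = (({
pos 35: push '('; stack = (({(
pos 36: ')' matches '('; pop; stack = (({
pos 37: '}' matches '{'; pop; stack = ((
pos 38: ')' matches '('; pop; stack = (
pos 39: push '{'; stack = ({
pos 40: '}' matches '{'; pop; stack = (
pos 41: push '{'; stack = ({
pos 42: '}' matches '{'; pop; stack = (
pos 43: ')' matches '('; pop; stack = (empty)
end: stack empty → VALID
Verdict: properly nested → yes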